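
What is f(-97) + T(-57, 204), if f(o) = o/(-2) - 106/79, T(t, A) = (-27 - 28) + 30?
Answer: 3501/158 ≈ 22.158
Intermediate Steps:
T(t, A) = -25 (T(t, A) = -55 + 30 = -25)
f(o) = -106/79 - o/2 (f(o) = o*(-1/2) - 106*1/79 = -o/2 - 106/79 = -106/79 - o/2)
f(-97) + T(-57, 204) = (-106/79 - 1/2*(-97)) - 25 = (-106/79 + 97/2) - 25 = 7451/158 - 25 = 3501/158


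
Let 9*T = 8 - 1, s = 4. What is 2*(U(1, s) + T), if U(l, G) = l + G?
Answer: 104/9 ≈ 11.556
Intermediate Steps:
T = 7/9 (T = (8 - 1)/9 = (⅑)*7 = 7/9 ≈ 0.77778)
U(l, G) = G + l
2*(U(1, s) + T) = 2*((4 + 1) + 7/9) = 2*(5 + 7/9) = 2*(52/9) = 104/9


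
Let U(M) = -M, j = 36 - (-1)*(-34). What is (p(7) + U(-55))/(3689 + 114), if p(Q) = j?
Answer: 57/3803 ≈ 0.014988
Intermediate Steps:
j = 2 (j = 36 - 1*34 = 36 - 34 = 2)
p(Q) = 2
(p(7) + U(-55))/(3689 + 114) = (2 - 1*(-55))/(3689 + 114) = (2 + 55)/3803 = 57*(1/3803) = 57/3803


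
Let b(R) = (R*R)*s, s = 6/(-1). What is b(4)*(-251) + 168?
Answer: 24264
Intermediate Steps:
s = -6 (s = 6*(-1) = -6)
b(R) = -6*R**2 (b(R) = (R*R)*(-6) = R**2*(-6) = -6*R**2)
b(4)*(-251) + 168 = -6*4**2*(-251) + 168 = -6*16*(-251) + 168 = -96*(-251) + 168 = 24096 + 168 = 24264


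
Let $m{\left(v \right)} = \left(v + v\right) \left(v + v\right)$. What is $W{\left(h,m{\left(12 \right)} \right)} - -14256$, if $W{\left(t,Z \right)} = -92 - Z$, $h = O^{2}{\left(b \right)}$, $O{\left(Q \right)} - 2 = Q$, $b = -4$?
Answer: $13588$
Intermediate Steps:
$O{\left(Q \right)} = 2 + Q$
$h = 4$ ($h = \left(2 - 4\right)^{2} = \left(-2\right)^{2} = 4$)
$m{\left(v \right)} = 4 v^{2}$ ($m{\left(v \right)} = 2 v 2 v = 4 v^{2}$)
$W{\left(h,m{\left(12 \right)} \right)} - -14256 = \left(-92 - 4 \cdot 12^{2}\right) - -14256 = \left(-92 - 4 \cdot 144\right) + 14256 = \left(-92 - 576\right) + 14256 = -668 + 14256 = 13588$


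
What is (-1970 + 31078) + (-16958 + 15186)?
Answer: 27336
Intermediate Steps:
(-1970 + 31078) + (-16958 + 15186) = 29108 - 1772 = 27336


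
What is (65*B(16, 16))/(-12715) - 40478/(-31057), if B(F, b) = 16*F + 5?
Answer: -2440847/78977951 ≈ -0.030905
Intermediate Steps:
B(F, b) = 5 + 16*F
(65*B(16, 16))/(-12715) - 40478/(-31057) = (65*(5 + 16*16))/(-12715) - 40478/(-31057) = (65*(5 + 256))*(-1/12715) - 40478*(-1/31057) = (65*261)*(-1/12715) + 40478/31057 = 16965*(-1/12715) + 40478/31057 = -3393/2543 + 40478/31057 = -2440847/78977951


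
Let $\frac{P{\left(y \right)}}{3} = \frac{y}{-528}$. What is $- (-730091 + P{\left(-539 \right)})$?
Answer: $\frac{11681407}{16} \approx 7.3009 \cdot 10^{5}$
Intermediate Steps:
$P{\left(y \right)} = - \frac{y}{176}$ ($P{\left(y \right)} = 3 \frac{y}{-528} = 3 y \left(- \frac{1}{528}\right) = 3 \left(- \frac{y}{528}\right) = - \frac{y}{176}$)
$- (-730091 + P{\left(-539 \right)}) = - (-730091 - - \frac{49}{16}) = - (-730091 + \frac{49}{16}) = \left(-1\right) \left(- \frac{11681407}{16}\right) = \frac{11681407}{16}$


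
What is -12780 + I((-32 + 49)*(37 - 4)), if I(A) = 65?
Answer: -12715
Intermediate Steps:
-12780 + I((-32 + 49)*(37 - 4)) = -12780 + 65 = -12715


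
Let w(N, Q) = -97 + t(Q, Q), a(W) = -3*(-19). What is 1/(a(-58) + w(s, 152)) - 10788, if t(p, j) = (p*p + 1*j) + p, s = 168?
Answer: -252093983/23368 ≈ -10788.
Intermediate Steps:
a(W) = 57
t(p, j) = j + p + p² (t(p, j) = (p² + j) + p = (j + p²) + p = j + p + p²)
w(N, Q) = -97 + Q² + 2*Q (w(N, Q) = -97 + (Q + Q + Q²) = -97 + (Q² + 2*Q) = -97 + Q² + 2*Q)
1/(a(-58) + w(s, 152)) - 10788 = 1/(57 + (-97 + 152² + 2*152)) - 10788 = 1/(57 + (-97 + 23104 + 304)) - 10788 = 1/(57 + 23311) - 10788 = 1/23368 - 10788 = -252093983/23368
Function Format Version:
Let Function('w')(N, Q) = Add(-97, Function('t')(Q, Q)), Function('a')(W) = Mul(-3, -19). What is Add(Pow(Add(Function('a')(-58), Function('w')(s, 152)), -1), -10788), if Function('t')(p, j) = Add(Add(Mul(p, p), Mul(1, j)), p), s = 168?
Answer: Rational(-252093983, 23368) ≈ -10788.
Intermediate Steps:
Function('a')(W) = 57
Function('t')(p, j) = Add(j, p, Pow(p, 2)) (Function('t')(p, j) = Add(Add(Pow(p, 2), j), p) = Add(Add(j, Pow(p, 2)), p) = Add(j, p, Pow(p, 2)))
Function('w')(N, Q) = Add(-97, Pow(Q, 2), Mul(2, Q)) (Function('w')(N, Q) = Add(-97, Add(Q, Q, Pow(Q, 2))) = Add(-97, Add(Pow(Q, 2), Mul(2, Q))) = Add(-97, Pow(Q, 2), Mul(2, Q)))
Add(Pow(Add(Function('a')(-58), Function('w')(s, 152)), -1), -10788) = Add(Pow(Add(57, Add(-97, Pow(152, 2), Mul(2, 152))), -1), -10788) = Add(Pow(Add(57, Add(-97, 23104, 304)), -1), -10788) = Add(Pow(Add(57, 23311), -1), -10788) = Add(Pow(23368, -1), -10788) = Add(Rational(1, 23368), -10788) = Rational(-252093983, 23368)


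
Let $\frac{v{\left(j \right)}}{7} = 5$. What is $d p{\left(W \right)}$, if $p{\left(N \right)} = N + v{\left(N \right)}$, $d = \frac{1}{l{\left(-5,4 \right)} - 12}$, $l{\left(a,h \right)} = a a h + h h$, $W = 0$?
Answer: $\frac{35}{104} \approx 0.33654$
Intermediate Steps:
$v{\left(j \right)} = 35$ ($v{\left(j \right)} = 7 \cdot 5 = 35$)
$l{\left(a,h \right)} = h^{2} + h a^{2}$ ($l{\left(a,h \right)} = a^{2} h + h^{2} = h a^{2} + h^{2} = h^{2} + h a^{2}$)
$d = \frac{1}{104}$ ($d = \frac{1}{4 \left(4 + \left(-5\right)^{2}\right) - 12} = \frac{1}{4 \left(4 + 25\right) - 12} = \frac{1}{4 \cdot 29 - 12} = \frac{1}{116 - 12} = \frac{1}{104} \approx 0.0096154$)
$p{\left(N \right)} = 35 + N$ ($p{\left(N \right)} = N + 35 = 35 + N$)
$d p{\left(W \right)} = \frac{35 + 0}{104} = \frac{1}{104} \cdot 35 = \frac{35}{104}$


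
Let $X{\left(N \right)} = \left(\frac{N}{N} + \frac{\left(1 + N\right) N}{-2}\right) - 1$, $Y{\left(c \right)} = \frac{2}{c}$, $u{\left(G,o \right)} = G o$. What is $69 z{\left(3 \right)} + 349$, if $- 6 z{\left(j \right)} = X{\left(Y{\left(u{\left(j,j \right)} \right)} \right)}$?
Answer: $\frac{56791}{162} \approx 350.56$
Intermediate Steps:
$X{\left(N \right)} = - \frac{N \left(1 + N\right)}{2}$ ($X{\left(N \right)} = \left(1 + N \left(1 + N\right) \left(- \frac{1}{2}\right)\right) - 1 = \left(1 - \frac{N \left(1 + N\right)}{2}\right) - 1 = - \frac{N \left(1 + N\right)}{2}$)
$z{\left(j \right)} = \frac{1 + \frac{2}{j^{2}}}{6 j^{2}}$ ($z{\left(j \right)} = - \frac{\left(- \frac{1}{2}\right) \frac{2}{j j} \left(1 + \frac{2}{j j}\right)}{6} = - \frac{\left(- \frac{1}{2}\right) \frac{2}{j^{2}} \left(1 + \frac{2}{j^{2}}\right)}{6} = - \frac{\left(-1\right) \frac{1}{j^{2}} \left(1 + \frac{2}{j^{2}}\right)}{6} = \frac{1 + \frac{2}{j^{2}}}{6 j^{2}}$)
$69 z{\left(3 \right)} + 349 = 69 \frac{2 + 3^{2}}{6 \cdot 81} + 349 = 69 \cdot \frac{1}{6} \cdot \frac{1}{81} \left(2 + 9\right) + 349 = 69 \cdot \frac{1}{6} \cdot \frac{1}{81} \cdot 11 + 349 = 69 \cdot \frac{11}{486} + 349 = \frac{253}{162} + 349 = \frac{56791}{162}$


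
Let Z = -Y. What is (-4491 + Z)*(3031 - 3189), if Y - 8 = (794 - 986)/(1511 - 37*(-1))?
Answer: 91696090/129 ≈ 7.1082e+5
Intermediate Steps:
Y = 1016/129 (Y = 8 + (794 - 986)/(1511 - 37*(-1)) = 8 - 192/(1511 + 37) = 8 - 192/1548 = 8 - 192*1/1548 = 8 - 16/129 = 1016/129 ≈ 7.8760)
Z = -1016/129 (Z = -1*1016/129 = -1016/129 ≈ -7.8760)
(-4491 + Z)*(3031 - 3189) = (-4491 - 1016/129)*(3031 - 3189) = -580355/129*(-158) = 91696090/129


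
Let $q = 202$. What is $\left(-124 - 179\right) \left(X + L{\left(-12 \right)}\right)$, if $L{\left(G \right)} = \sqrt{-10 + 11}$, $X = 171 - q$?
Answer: $9090$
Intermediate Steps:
$X = -31$ ($X = 171 - 202 = -31$)
$L{\left(G \right)} = 1$ ($L{\left(G \right)} = \sqrt{1} = 1$)
$\left(-124 - 179\right) \left(X + L{\left(-12 \right)}\right) = \left(-124 - 179\right) \left(-31 + 1\right) = \left(-303\right) \left(-30\right) = 9090$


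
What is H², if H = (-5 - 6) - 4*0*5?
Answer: 121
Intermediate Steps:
H = -11 (H = -11 + 0*5 = -11 + 0 = -11)
H² = (-11)² = 121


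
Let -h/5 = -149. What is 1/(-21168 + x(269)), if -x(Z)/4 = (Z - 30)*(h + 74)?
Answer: -1/804132 ≈ -1.2436e-6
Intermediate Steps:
h = 745 (h = -5*(-149) = 745)
x(Z) = 98280 - 3276*Z (x(Z) = -4*(Z - 30)*(745 + 74) = -4*(-30 + Z)*819 = -4*(-24570 + 819*Z) = 98280 - 3276*Z)
1/(-21168 + x(269)) = 1/(-21168 + (98280 - 3276*269)) = 1/(-21168 + (98280 - 881244)) = 1/(-21168 - 782964) = 1/(-804132) = -1/804132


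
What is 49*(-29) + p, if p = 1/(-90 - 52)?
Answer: -201783/142 ≈ -1421.0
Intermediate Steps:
p = -1/142 (p = 1/(-142) = -1/142 ≈ -0.0070423)
49*(-29) + p = 49*(-29) - 1/142 = -1421 - 1/142 = -201783/142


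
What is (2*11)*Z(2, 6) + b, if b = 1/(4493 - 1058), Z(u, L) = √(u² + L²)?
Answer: 1/3435 + 44*√10 ≈ 139.14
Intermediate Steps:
Z(u, L) = √(L² + u²)
b = 1/3435 ≈ 0.00029112
(2*11)*Z(2, 6) + b = (2*11)*√(6² + 2²) + 1/3435 = 22*√(36 + 4) + 1/3435 = 22*√40 + 1/3435 = 22*(2*√10) + 1/3435 = 44*√10 + 1/3435 = 1/3435 + 44*√10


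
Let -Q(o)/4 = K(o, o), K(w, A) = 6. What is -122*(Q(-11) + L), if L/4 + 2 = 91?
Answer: -40504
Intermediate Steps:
L = 356 (L = -8 + 4*91 = -8 + 364 = 356)
Q(o) = -24 (Q(o) = -4*6 = -24)
-122*(Q(-11) + L) = -122*(-24 + 356) = -122*332 = -40504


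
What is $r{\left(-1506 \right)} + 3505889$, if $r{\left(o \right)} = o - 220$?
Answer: $3504163$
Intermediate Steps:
$r{\left(o \right)} = -220 + o$
$r{\left(-1506 \right)} + 3505889 = \left(-220 - 1506\right) + 3505889 = -1726 + 3505889 = 3504163$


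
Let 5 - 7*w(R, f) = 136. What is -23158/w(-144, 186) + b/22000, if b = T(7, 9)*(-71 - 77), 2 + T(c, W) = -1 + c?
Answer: 222890903/180125 ≈ 1237.4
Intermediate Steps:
T(c, W) = -3 + c (T(c, W) = -2 + (-1 + c) = -3 + c)
w(R, f) = -131/7 (w(R, f) = 5/7 - ⅐*136 = 5/7 - 136/7 = -131/7)
b = -592 (b = (-3 + 7)*(-71 - 77) = 4*(-148) = -592)
-23158/w(-144, 186) + b/22000 = -23158/(-131/7) - 592/22000 = -23158*(-7/131) - 592*1/22000 = 162106/131 - 37/1375 = 222890903/180125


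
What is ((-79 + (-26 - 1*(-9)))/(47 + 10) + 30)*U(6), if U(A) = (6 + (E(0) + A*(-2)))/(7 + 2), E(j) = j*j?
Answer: -1076/57 ≈ -18.877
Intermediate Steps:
E(j) = j**2
U(A) = 2/3 - 2*A/9 (U(A) = (6 + (0**2 + A*(-2)))/(7 + 2) = (6 + (0 - 2*A))/9 = (6 - 2*A)*(1/9) = 2/3 - 2*A/9)
((-79 + (-26 - 1*(-9)))/(47 + 10) + 30)*U(6) = ((-79 + (-26 - 1*(-9)))/(47 + 10) + 30)*(2/3 - 2/9*6) = ((-79 + (-26 + 9))/57 + 30)*(2/3 - 4/3) = ((-79 - 17)*(1/57) + 30)*(-2/3) = (-96*1/57 + 30)*(-2/3) = (-32/19 + 30)*(-2/3) = (538/19)*(-2/3) = -1076/57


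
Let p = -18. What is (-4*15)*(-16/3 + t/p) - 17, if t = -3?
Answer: 293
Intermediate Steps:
(-4*15)*(-16/3 + t/p) - 17 = (-4*15)*(-16/3 - 3/(-18)) - 17 = -60*(-16*⅓ - 3*(-1/18)) - 17 = -60*(-16/3 + ⅙) - 17 = -60*(-31/6) - 17 = 310 - 17 = 293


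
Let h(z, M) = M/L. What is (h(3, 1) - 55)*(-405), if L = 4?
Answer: 88695/4 ≈ 22174.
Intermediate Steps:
h(z, M) = M/4
(h(3, 1) - 55)*(-405) = ((1/4)*1 - 55)*(-405) = (1/4 - 55)*(-405) = -219/4*(-405) = 88695/4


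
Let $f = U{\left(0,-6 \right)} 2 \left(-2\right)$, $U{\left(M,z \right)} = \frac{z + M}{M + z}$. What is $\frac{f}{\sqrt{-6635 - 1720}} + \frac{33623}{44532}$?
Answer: $\frac{33623}{44532} + \frac{4 i \sqrt{8355}}{8355} \approx 0.75503 + 0.043761 i$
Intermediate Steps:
$U{\left(M,z \right)} = 1$ ($U{\left(M,z \right)} = \frac{M + z}{M + z} = 1$)
$f = -4$ ($f = 1 \cdot 2 \left(-2\right) = 1 \left(-4\right) = -4$)
$\frac{f}{\sqrt{-6635 - 1720}} + \frac{33623}{44532} = - \frac{4}{\sqrt{-6635 - 1720}} + \frac{33623}{44532} = - \frac{4}{\sqrt{-8355}} + 33623 \cdot \frac{1}{44532} = - \frac{4}{i \sqrt{8355}} + \frac{33623}{44532} = - 4 \left(- \frac{i \sqrt{8355}}{8355}\right) + \frac{33623}{44532} = \frac{4 i \sqrt{8355}}{8355} + \frac{33623}{44532} = \frac{33623}{44532} + \frac{4 i \sqrt{8355}}{8355}$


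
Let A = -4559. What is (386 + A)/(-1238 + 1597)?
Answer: -4173/359 ≈ -11.624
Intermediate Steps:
(386 + A)/(-1238 + 1597) = (386 - 4559)/(-1238 + 1597) = -4173/359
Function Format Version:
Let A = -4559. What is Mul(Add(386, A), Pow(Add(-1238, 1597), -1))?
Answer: Rational(-4173, 359) ≈ -11.624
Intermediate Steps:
Mul(Add(386, A), Pow(Add(-1238, 1597), -1)) = Mul(Add(386, -4559), Pow(Add(-1238, 1597), -1)) = Mul(-4173, Pow(359, -1)) = Mul(-4173, Rational(1, 359)) = Rational(-4173, 359)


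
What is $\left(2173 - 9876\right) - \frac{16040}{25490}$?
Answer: $- \frac{19636551}{2549} \approx -7703.6$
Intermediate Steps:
$\left(2173 - 9876\right) - \frac{16040}{25490} = -7703 - \frac{1604}{2549} = - \frac{19636551}{2549}$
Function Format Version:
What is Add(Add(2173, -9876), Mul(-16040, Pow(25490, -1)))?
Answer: Rational(-19636551, 2549) ≈ -7703.6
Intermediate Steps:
Add(Add(2173, -9876), Mul(-16040, Pow(25490, -1))) = Add(-7703, Mul(-16040, Rational(1, 25490))) = Add(-7703, Rational(-1604, 2549)) = Rational(-19636551, 2549)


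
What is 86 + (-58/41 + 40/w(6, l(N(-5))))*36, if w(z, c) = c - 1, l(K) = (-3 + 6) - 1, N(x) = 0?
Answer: 60478/41 ≈ 1475.1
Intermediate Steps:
l(K) = 2 (l(K) = 3 - 1 = 2)
w(z, c) = -1 + c
86 + (-58/41 + 40/w(6, l(N(-5))))*36 = 86 + (-58/41 + 40/(-1 + 2))*36 = 86 + (-58*1/41 + 40/1)*36 = 86 + (-58/41 + 40*1)*36 = 86 + (-58/41 + 40)*36 = 86 + (1582/41)*36 = 86 + 56952/41 = 60478/41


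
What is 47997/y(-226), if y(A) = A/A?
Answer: 47997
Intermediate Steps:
y(A) = 1
47997/y(-226) = 47997/1 = 47997*1 = 47997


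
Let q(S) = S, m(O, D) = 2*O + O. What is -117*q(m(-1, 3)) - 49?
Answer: 302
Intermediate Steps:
m(O, D) = 3*O
-117*q(m(-1, 3)) - 49 = -351*(-1) - 49 = -117*(-3) - 49 = 351 - 49 = 302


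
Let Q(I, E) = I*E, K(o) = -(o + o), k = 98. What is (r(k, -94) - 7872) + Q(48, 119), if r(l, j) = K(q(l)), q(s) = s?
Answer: -2356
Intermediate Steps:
K(o) = -2*o
r(l, j) = -2*l
Q(I, E) = E*I
(r(k, -94) - 7872) + Q(48, 119) = (-2*98 - 7872) + 119*48 = (-196 - 7872) + 5712 = -8068 + 5712 = -2356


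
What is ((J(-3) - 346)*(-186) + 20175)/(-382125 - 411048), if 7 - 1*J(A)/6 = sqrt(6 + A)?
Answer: -25573/264391 - 372*sqrt(3)/264391 ≈ -0.099161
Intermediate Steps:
J(A) = 42 - 6*sqrt(6 + A)
((J(-3) - 346)*(-186) + 20175)/(-382125 - 411048) = (((42 - 6*sqrt(6 - 3)) - 346)*(-186) + 20175)/(-382125 - 411048) = (((42 - 6*sqrt(3)) - 346)*(-186) + 20175)/(-793173) = ((-304 - 6*sqrt(3))*(-186) + 20175)*(-1/793173) = ((56544 + 1116*sqrt(3)) + 20175)*(-1/793173) = (76719 + 1116*sqrt(3))*(-1/793173) = -25573/264391 - 372*sqrt(3)/264391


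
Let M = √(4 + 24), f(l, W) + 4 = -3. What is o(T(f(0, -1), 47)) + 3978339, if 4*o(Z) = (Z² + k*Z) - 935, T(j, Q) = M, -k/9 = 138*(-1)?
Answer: 15912449/4 + 621*√7 ≈ 3.9798e+6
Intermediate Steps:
f(l, W) = -7 (f(l, W) = -4 - 3 = -7)
k = 1242 (k = -1242*(-1) = -9*(-138) = 1242)
M = 2*√7 (M = √28 = 2*√7 ≈ 5.2915)
T(j, Q) = 2*√7
o(Z) = -935/4 + Z²/4 + 621*Z/2 (o(Z) = ((Z² + 1242*Z) - 935)/4 = (-935 + Z² + 1242*Z)/4 = -935/4 + Z²/4 + 621*Z/2)
o(T(f(0, -1), 47)) + 3978339 = (-935/4 + (2*√7)²/4 + 621*(2*√7)/2) + 3978339 = (-935/4 + (¼)*28 + 621*√7) + 3978339 = (-935/4 + 7 + 621*√7) + 3978339 = (-907/4 + 621*√7) + 3978339 = 15912449/4 + 621*√7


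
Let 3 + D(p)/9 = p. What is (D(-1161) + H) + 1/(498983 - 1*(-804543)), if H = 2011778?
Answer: 2608749190853/1303526 ≈ 2.0013e+6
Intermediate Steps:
D(p) = -27 + 9*p
(D(-1161) + H) + 1/(498983 - 1*(-804543)) = ((-27 + 9*(-1161)) + 2011778) + 1/(498983 - 1*(-804543)) = ((-27 - 10449) + 2011778) + 1/(498983 + 804543) = (-10476 + 2011778) + 1/1303526 = 2001302 + 1/1303526 = 2608749190853/1303526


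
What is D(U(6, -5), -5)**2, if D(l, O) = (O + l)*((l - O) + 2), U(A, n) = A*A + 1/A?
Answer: 2345755489/1296 ≈ 1.8100e+6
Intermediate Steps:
U(A, n) = 1/A + A**2 (U(A, n) = A**2 + 1/A = 1/A + A**2)
D(l, O) = (O + l)*(2 + l - O)
D(U(6, -5), -5)**2 = (((1 + 6**3)/6)**2 - 1*(-5)**2 + 2*(-5) + 2*((1 + 6**3)/6))**2 = (((1 + 216)/6)**2 - 1*25 - 10 + 2*((1 + 216)/6))**2 = (((1/6)*217)**2 - 25 - 10 + 2*((1/6)*217))**2 = ((217/6)**2 - 25 - 10 + 2*(217/6))**2 = (47089/36 - 25 - 10 + 217/3)**2 = (48433/36)**2 = 2345755489/1296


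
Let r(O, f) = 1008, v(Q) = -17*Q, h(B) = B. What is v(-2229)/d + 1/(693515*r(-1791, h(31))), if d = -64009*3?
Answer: -8829866204711/44746331248080 ≈ -0.19733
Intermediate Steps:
d = -192027
v(-2229)/d + 1/(693515*r(-1791, h(31))) = -17*(-2229)/(-192027) + 1/(693515*1008) = 37893*(-1/192027) + (1/693515)*(1/1008) = -12631/64009 + 1/699063120 = -8829866204711/44746331248080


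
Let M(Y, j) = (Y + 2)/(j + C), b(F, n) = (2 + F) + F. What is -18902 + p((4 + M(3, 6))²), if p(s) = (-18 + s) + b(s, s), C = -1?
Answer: -18843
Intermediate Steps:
b(F, n) = 2 + 2*F
M(Y, j) = (2 + Y)/(-1 + j) (M(Y, j) = (Y + 2)/(j - 1) = (2 + Y)/(-1 + j))
p(s) = -16 + 3*s (p(s) = (-18 + s) + (2 + 2*s) = -16 + 3*s)
-18902 + p((4 + M(3, 6))²) = -18902 + (-16 + 3*(4 + (2 + 3)/(-1 + 6))²) = -18902 + (-16 + 3*(4 + 5/5)²) = -18902 + (-16 + 3*(4 + (⅕)*5)²) = -18902 + (-16 + 3*(4 + 1)²) = -18902 + (-16 + 3*5²) = -18902 + (-16 + 3*25) = -18902 + (-16 + 75) = -18902 + 59 = -18843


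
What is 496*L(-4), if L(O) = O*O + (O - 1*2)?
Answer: 4960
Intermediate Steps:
L(O) = -2 + O + O**2 (L(O) = O**2 + (O - 2) = O**2 + (-2 + O) = -2 + O + O**2)
496*L(-4) = 496*(-2 - 4 + (-4)**2) = 496*(-2 - 4 + 16) = 496*10 = 4960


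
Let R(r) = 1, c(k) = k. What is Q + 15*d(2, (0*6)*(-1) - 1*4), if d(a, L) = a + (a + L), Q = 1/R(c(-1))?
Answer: 1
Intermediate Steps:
Q = 1 (Q = 1/1 = 1)
d(a, L) = L + 2*a (d(a, L) = a + (L + a) = L + 2*a)
Q + 15*d(2, (0*6)*(-1) - 1*4) = 1 + 15*(((0*6)*(-1) - 1*4) + 2*2) = 1 + 15*((0*(-1) - 4) + 4) = 1 + 15*((0 - 4) + 4) = 1 + 15*(-4 + 4) = 1 + 15*0 = 1 + 0 = 1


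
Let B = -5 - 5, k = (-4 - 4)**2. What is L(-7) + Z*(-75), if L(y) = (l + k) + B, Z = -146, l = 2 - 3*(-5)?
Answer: 11021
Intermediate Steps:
l = 17 (l = 2 + 15 = 17)
k = 64 (k = (-8)**2 = 64)
B = -10
L(y) = 71 (L(y) = (17 + 64) - 10 = 81 - 10 = 71)
L(-7) + Z*(-75) = 71 - 146*(-75) = 71 + 10950 = 11021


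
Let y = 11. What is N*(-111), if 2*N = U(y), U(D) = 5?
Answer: -555/2 ≈ -277.50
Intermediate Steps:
N = 5/2 (N = (1/2)*5 = 5/2 ≈ 2.5000)
N*(-111) = (5/2)*(-111) = -555/2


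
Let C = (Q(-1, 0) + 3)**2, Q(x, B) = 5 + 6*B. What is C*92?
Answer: 5888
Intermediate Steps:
C = 64 (C = ((5 + 6*0) + 3)**2 = ((5 + 0) + 3)**2 = (5 + 3)**2 = 8**2 = 64)
C*92 = 64*92 = 5888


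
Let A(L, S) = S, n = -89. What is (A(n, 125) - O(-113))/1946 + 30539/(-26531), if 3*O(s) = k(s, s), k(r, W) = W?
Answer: -82669777/77443989 ≈ -1.0675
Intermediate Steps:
O(s) = s/3
(A(n, 125) - O(-113))/1946 + 30539/(-26531) = (125 - (-113)/3)/1946 + 30539/(-26531) = (125 - 1*(-113/3))*(1/1946) + 30539*(-1/26531) = (125 + 113/3)*(1/1946) - 30539/26531 = (488/3)*(1/1946) - 30539/26531 = 244/2919 - 30539/26531 = -82669777/77443989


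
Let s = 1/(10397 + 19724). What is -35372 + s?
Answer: -1065440011/30121 ≈ -35372.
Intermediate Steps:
s = 1/30121 ≈ 3.3199e-5
-35372 + s = -35372 + 1/30121 = -1065440011/30121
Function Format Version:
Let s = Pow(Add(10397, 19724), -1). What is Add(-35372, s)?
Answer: Rational(-1065440011, 30121) ≈ -35372.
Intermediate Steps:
s = Rational(1, 30121) (s = Pow(30121, -1) = Rational(1, 30121) ≈ 3.3199e-5)
Add(-35372, s) = Add(-35372, Rational(1, 30121)) = Rational(-1065440011, 30121)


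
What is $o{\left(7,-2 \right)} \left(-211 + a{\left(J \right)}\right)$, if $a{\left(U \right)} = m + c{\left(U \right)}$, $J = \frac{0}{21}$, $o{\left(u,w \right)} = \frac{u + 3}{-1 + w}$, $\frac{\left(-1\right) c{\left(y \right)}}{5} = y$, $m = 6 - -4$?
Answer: $670$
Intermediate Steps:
$m = 10$ ($m = 6 + 4 = 10$)
$c{\left(y \right)} = - 5 y$
$o{\left(u,w \right)} = \frac{3 + u}{-1 + w}$
$J = 0$ ($J = 0 \cdot \frac{1}{21} = 0$)
$a{\left(U \right)} = 10 - 5 U$
$o{\left(7,-2 \right)} \left(-211 + a{\left(J \right)}\right) = \frac{3 + 7}{-1 - 2} \left(-211 + \left(10 - 0\right)\right) = \frac{1}{-3} \cdot 10 \left(-211 + \left(10 + 0\right)\right) = \left(- \frac{1}{3}\right) 10 \left(-211 + 10\right) = \left(- \frac{10}{3}\right) \left(-201\right) = 670$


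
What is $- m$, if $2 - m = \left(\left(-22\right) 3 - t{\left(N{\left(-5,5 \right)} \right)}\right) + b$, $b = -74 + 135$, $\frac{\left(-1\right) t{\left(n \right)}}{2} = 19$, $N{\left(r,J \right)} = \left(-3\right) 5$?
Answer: $31$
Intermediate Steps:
$N{\left(r,J \right)} = -15$
$t{\left(n \right)} = -38$ ($t{\left(n \right)} = \left(-2\right) 19 = -38$)
$b = 61$
$m = -31$ ($m = 2 - \left(\left(\left(-22\right) 3 - -38\right) + 61\right) = 2 - \left(\left(-66 + 38\right) + 61\right) = 2 - \left(-28 + 61\right) = 2 - 33 = -31$)
$- m = \left(-1\right) \left(-31\right) = 31$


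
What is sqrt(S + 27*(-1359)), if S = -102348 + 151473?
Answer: 4*sqrt(777) ≈ 111.50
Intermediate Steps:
S = 49125
sqrt(S + 27*(-1359)) = sqrt(49125 + 27*(-1359)) = sqrt(49125 - 36693) = sqrt(12432) = 4*sqrt(777)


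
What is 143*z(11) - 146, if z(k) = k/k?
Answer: -3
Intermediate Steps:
z(k) = 1
143*z(11) - 146 = 143*1 - 146 = 143 - 146 = -3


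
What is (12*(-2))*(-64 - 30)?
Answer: 2256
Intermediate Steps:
(12*(-2))*(-64 - 30) = -24*(-94) = 2256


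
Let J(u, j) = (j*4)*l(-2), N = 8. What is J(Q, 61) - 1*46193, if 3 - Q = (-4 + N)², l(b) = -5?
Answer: -47413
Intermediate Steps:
Q = -13 (Q = 3 - (-4 + 8)² = 3 - 1*4² = 3 - 1*16 = 3 - 16 = -13)
J(u, j) = -20*j (J(u, j) = (j*4)*(-5) = (4*j)*(-5) = -20*j)
J(Q, 61) - 1*46193 = -20*61 - 1*46193 = -1220 - 46193 = -47413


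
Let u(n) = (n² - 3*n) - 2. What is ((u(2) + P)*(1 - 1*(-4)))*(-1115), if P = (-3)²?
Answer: -27875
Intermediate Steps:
u(n) = -2 + n² - 3*n
P = 9
((u(2) + P)*(1 - 1*(-4)))*(-1115) = (((-2 + 2² - 3*2) + 9)*(1 - 1*(-4)))*(-1115) = (((-2 + 4 - 6) + 9)*(1 + 4))*(-1115) = ((-4 + 9)*5)*(-1115) = (5*5)*(-1115) = 25*(-1115) = -27875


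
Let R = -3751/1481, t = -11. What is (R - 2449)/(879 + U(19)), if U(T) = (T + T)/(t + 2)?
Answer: -32676480/11659913 ≈ -2.8025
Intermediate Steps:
R = -3751/1481 (R = -3751*1/1481 = -3751/1481 ≈ -2.5327)
U(T) = -2*T/9 (U(T) = (T + T)/(-11 + 2) = (2*T)/(-9) = (2*T)*(-⅑) = -2*T/9)
(R - 2449)/(879 + U(19)) = (-3751/1481 - 2449)/(879 - 2/9*19) = -3630720/(1481*(879 - 38/9)) = -3630720/(1481*7873/9) = -3630720/1481*9/7873 = -32676480/11659913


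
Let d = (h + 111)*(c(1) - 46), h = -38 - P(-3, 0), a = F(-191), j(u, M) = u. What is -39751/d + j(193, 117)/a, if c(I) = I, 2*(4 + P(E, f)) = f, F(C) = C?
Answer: 6923696/661815 ≈ 10.462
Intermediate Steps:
P(E, f) = -4 + f/2
a = -191
h = -34 (h = -38 - (-4 + (½)*0) = -38 - (-4 + 0) = -38 - 1*(-4) = -38 + 4 = -34)
d = -3465 (d = (-34 + 111)*(1 - 46) = 77*(-45) = -3465)
-39751/d + j(193, 117)/a = -39751/(-3465) + 193/(-191) = -39751*(-1/3465) + 193*(-1/191) = 39751/3465 - 193/191 = 6923696/661815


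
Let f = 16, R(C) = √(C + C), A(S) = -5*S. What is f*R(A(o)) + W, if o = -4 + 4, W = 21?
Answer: 21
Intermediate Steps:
o = 0
R(C) = √2*√C (R(C) = √(2*C) = √2*√C)
f*R(A(o)) + W = 16*(√2*√(-5*0)) + 21 = 16*(√2*√0) + 21 = 16*(√2*0) + 21 = 16*0 + 21 = 0 + 21 = 21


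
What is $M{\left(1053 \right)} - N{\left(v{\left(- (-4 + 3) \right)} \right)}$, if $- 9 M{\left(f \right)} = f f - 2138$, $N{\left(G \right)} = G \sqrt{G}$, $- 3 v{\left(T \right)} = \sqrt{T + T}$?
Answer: $- \frac{1106671}{9} + \frac{i 2^{\frac{3}{4}} \sqrt{3}}{9} \approx -1.2296 \cdot 10^{5} + 0.32366 i$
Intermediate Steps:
$v{\left(T \right)} = - \frac{\sqrt{2} \sqrt{T}}{3}$ ($v{\left(T \right)} = - \frac{\sqrt{T + T}}{3} = - \frac{\sqrt{2 T}}{3} = - \frac{\sqrt{2} \sqrt{T}}{3}$)
$N{\left(G \right)} = G^{\frac{3}{2}}$
$M{\left(f \right)} = \frac{2138}{9} - \frac{f^{2}}{9}$ ($M{\left(f \right)} = - \frac{f f - 2138}{9} = - \frac{f^{2} - 2138}{9} = - \frac{-2138 + f^{2}}{9} = \frac{2138}{9} - \frac{f^{2}}{9}$)
$M{\left(1053 \right)} - N{\left(v{\left(- (-4 + 3) \right)} \right)} = \left(\frac{2138}{9} - \frac{1053^{2}}{9}\right) - \left(- \frac{\sqrt{2} \sqrt{- (-4 + 3)}}{3}\right)^{\frac{3}{2}} = \left(\frac{2138}{9} - 123201\right) - \left(- \frac{\sqrt{2} \sqrt{\left(-1\right) \left(-1\right)}}{3}\right)^{\frac{3}{2}} = \left(\frac{2138}{9} - 123201\right) - \left(- \frac{\sqrt{2} \sqrt{1}}{3}\right)^{\frac{3}{2}} = - \frac{1106671}{9} - \left(\left(- \frac{1}{3}\right) \sqrt{2} \cdot 1\right)^{\frac{3}{2}} = - \frac{1106671}{9} - \left(- \frac{\sqrt{2}}{3}\right)^{\frac{3}{2}} = - \frac{1106671}{9} - - \frac{i 3 \cdot 2^{\frac{3}{4}} \sqrt{3}}{27} = - \frac{1106671}{9} + \frac{i 2^{\frac{3}{4}} \sqrt{3}}{9}$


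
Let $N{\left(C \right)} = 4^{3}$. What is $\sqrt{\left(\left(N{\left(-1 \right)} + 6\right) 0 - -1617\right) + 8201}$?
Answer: $\sqrt{9818} \approx 99.086$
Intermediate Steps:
$N{\left(C \right)} = 64$
$\sqrt{\left(\left(N{\left(-1 \right)} + 6\right) 0 - -1617\right) + 8201} = \sqrt{\left(\left(64 + 6\right) 0 - -1617\right) + 8201} = \sqrt{\left(70 \cdot 0 + 1617\right) + 8201} = \sqrt{\left(0 + 1617\right) + 8201} = \sqrt{1617 + 8201} = \sqrt{9818}$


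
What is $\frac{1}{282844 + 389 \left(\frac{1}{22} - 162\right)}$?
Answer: $\frac{22}{4836561} \approx 4.5487 \cdot 10^{-6}$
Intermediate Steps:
$\frac{1}{282844 + 389 \left(\frac{1}{22} - 162\right)} = \frac{1}{282844 + 389 \left(- \frac{3563}{22}\right)} = \frac{1}{282844 - \frac{1386007}{22}} = \frac{1}{\frac{4836561}{22}} = \frac{22}{4836561}$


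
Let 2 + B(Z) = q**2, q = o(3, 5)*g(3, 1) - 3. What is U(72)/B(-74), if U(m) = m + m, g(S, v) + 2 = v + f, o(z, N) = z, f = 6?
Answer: 72/71 ≈ 1.0141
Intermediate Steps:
g(S, v) = 4 + v (g(S, v) = -2 + (v + 6) = -2 + (6 + v) = 4 + v)
U(m) = 2*m
q = 12 (q = 3*(4 + 1) - 3 = 3*5 - 3 = 15 - 3 = 12)
B(Z) = 142 (B(Z) = -2 + 12**2 = -2 + 144 = 142)
U(72)/B(-74) = (2*72)/142 = 144*(1/142) = 72/71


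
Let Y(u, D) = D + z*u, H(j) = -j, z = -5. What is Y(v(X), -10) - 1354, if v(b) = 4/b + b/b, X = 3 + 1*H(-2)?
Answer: -1373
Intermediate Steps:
X = 5 (X = 3 + 1*(-1*(-2)) = 3 + 1*2 = 3 + 2 = 5)
v(b) = 1 + 4/b (v(b) = 4/b + 1 = 1 + 4/b)
Y(u, D) = D - 5*u
Y(v(X), -10) - 1354 = (-10 - 5*(4 + 5)/5) - 1354 = (-10 - 9) - 1354 = -19 - 1354 = -1373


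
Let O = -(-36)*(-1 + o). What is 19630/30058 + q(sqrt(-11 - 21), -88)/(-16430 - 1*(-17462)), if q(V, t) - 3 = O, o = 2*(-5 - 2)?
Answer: 686169/5169976 ≈ 0.13272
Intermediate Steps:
o = -14 (o = 2*(-7) = -14)
O = -540 (O = -(-36)*(-1 - 14) = -(-36)*(-15) = -9*60 = -540)
q(V, t) = -537 (q(V, t) = 3 - 540 = -537)
19630/30058 + q(sqrt(-11 - 21), -88)/(-16430 - 1*(-17462)) = 19630/30058 - 537/(-16430 - 1*(-17462)) = 19630*(1/30058) - 537/(-16430 + 17462) = 9815/15029 - 537/1032 = 9815/15029 - 537*1/1032 = 9815/15029 - 179/344 = 686169/5169976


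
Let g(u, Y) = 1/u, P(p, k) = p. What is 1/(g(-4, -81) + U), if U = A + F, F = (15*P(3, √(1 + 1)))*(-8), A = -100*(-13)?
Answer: 4/3759 ≈ 0.0010641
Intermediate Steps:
A = 1300
F = -360 (F = (15*3)*(-8) = 45*(-8) = -360)
U = 940 (U = 1300 - 360 = 940)
1/(g(-4, -81) + U) = 1/(1/(-4) + 940) = 1/(-¼ + 940) = 1/(3759/4) = 4/3759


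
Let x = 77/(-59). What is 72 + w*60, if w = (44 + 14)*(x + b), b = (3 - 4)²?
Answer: -58392/59 ≈ -989.70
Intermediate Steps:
x = -77/59 (x = 77*(-1/59) = -77/59 ≈ -1.3051)
b = 1 (b = (-1)² = 1)
w = -1044/59 (w = (44 + 14)*(-77/59 + 1) = 58*(-18/59) = -1044/59 ≈ -17.695)
72 + w*60 = 72 - 1044/59*60 = 72 - 62640/59 = -58392/59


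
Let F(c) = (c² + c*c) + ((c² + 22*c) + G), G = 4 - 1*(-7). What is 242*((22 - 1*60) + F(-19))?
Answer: 154396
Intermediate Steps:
G = 11 (G = 4 + 7 = 11)
F(c) = 11 + 3*c² + 22*c (F(c) = (c² + c*c) + ((c² + 22*c) + 11) = (c² + c²) + (11 + c² + 22*c) = 2*c² + (11 + c² + 22*c) = 11 + 3*c² + 22*c)
242*((22 - 1*60) + F(-19)) = 242*((22 - 1*60) + (11 + 3*(-19)² + 22*(-19))) = 242*((22 - 60) + (11 + 3*361 - 418)) = 242*(-38 + (11 + 1083 - 418)) = 242*(-38 + 676) = 242*638 = 154396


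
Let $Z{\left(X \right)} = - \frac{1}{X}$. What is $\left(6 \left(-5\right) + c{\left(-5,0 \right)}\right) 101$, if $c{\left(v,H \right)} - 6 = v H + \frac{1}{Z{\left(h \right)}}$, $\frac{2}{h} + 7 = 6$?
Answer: $-2222$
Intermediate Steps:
$h = -2$ ($h = \frac{2}{-7 + 6} = \frac{2}{-1} = 2 \left(-1\right) = -2$)
$c{\left(v,H \right)} = 8 + H v$ ($c{\left(v,H \right)} = 6 + \left(v H + \frac{1}{\left(-1\right) \frac{1}{-2}}\right) = 6 + \left(H v + \frac{1}{\left(-1\right) \left(- \frac{1}{2}\right)}\right) = 6 + \left(H v + \frac{1}{\frac{1}{2}}\right) = 6 + \left(H v + 2\right) = 6 + \left(2 + H v\right) = 8 + H v$)
$\left(6 \left(-5\right) + c{\left(-5,0 \right)}\right) 101 = \left(6 \left(-5\right) + \left(8 + 0 \left(-5\right)\right)\right) 101 = \left(-30 + \left(8 + 0\right)\right) 101 = \left(-30 + 8\right) 101 = \left(-22\right) 101 = -2222$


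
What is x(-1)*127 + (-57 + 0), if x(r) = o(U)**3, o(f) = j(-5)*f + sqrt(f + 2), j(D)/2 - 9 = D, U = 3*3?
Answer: 47704191 + 1976501*sqrt(11) ≈ 5.4260e+7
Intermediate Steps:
U = 9
j(D) = 18 + 2*D
o(f) = sqrt(2 + f) + 8*f (o(f) = (18 + 2*(-5))*f + sqrt(f + 2) = (18 - 10)*f + sqrt(2 + f) = 8*f + sqrt(2 + f) = sqrt(2 + f) + 8*f)
x(r) = (72 + sqrt(11))**3 (x(r) = (sqrt(2 + 9) + 8*9)**3 = (sqrt(11) + 72)**3 = (72 + sqrt(11))**3)
x(-1)*127 + (-57 + 0) = (72 + sqrt(11))**3*127 + (-57 + 0) = 127*(72 + sqrt(11))**3 - 57 = -57 + 127*(72 + sqrt(11))**3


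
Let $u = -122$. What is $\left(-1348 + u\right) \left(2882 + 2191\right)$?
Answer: $-7457310$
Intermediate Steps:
$\left(-1348 + u\right) \left(2882 + 2191\right) = \left(-1348 - 122\right) \left(2882 + 2191\right) = \left(-1470\right) 5073 = -7457310$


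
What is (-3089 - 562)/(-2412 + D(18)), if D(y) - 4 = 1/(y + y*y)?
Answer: 1248642/823535 ≈ 1.5162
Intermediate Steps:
D(y) = 4 + 1/(y + y**2) (D(y) = 4 + 1/(y + y*y) = 4 + 1/(y + y**2))
(-3089 - 562)/(-2412 + D(18)) = (-3089 - 562)/(-2412 + (1 + 4*18 + 4*18**2)/(18*(1 + 18))) = -3651/(-2412 + (1/18)*(1 + 72 + 4*324)/19) = -3651/(-2412 + (1/18)*(1/19)*(1 + 72 + 1296)) = -3651/(-2412 + (1/18)*(1/19)*1369) = -3651/(-2412 + 1369/342) = -3651/(-823535/342) = -3651*(-342/823535) = 1248642/823535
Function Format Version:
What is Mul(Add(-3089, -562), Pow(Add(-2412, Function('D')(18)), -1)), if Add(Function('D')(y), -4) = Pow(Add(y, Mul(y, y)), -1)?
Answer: Rational(1248642, 823535) ≈ 1.5162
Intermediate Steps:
Function('D')(y) = Add(4, Pow(Add(y, Pow(y, 2)), -1)) (Function('D')(y) = Add(4, Pow(Add(y, Mul(y, y)), -1)) = Add(4, Pow(Add(y, Pow(y, 2)), -1)))
Mul(Add(-3089, -562), Pow(Add(-2412, Function('D')(18)), -1)) = Mul(Add(-3089, -562), Pow(Add(-2412, Mul(Pow(18, -1), Pow(Add(1, 18), -1), Add(1, Mul(4, 18), Mul(4, Pow(18, 2))))), -1)) = Mul(-3651, Pow(Add(-2412, Mul(Rational(1, 18), Pow(19, -1), Add(1, 72, Mul(4, 324)))), -1)) = Mul(-3651, Pow(Add(-2412, Mul(Rational(1, 18), Rational(1, 19), Add(1, 72, 1296))), -1)) = Mul(-3651, Pow(Add(-2412, Mul(Rational(1, 18), Rational(1, 19), 1369)), -1)) = Mul(-3651, Pow(Add(-2412, Rational(1369, 342)), -1)) = Mul(-3651, Pow(Rational(-823535, 342), -1)) = Mul(-3651, Rational(-342, 823535)) = Rational(1248642, 823535)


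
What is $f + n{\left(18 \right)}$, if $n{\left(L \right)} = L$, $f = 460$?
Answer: $478$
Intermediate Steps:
$f + n{\left(18 \right)} = 460 + 18 = 478$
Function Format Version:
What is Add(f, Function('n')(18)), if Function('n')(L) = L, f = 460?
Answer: 478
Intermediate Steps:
Add(f, Function('n')(18)) = Add(460, 18) = 478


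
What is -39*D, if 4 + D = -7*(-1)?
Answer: -117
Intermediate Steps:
D = 3 (D = -4 - 7*(-1) = -4 + 7 = 3)
-39*D = -39*3 = -117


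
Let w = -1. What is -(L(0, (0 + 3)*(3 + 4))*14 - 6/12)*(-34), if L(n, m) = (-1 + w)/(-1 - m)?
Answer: 289/11 ≈ 26.273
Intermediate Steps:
L(n, m) = -2/(-1 - m) (L(n, m) = (-1 - 1)/(-1 - m) = -2/(-1 - m))
-(L(0, (0 + 3)*(3 + 4))*14 - 6/12)*(-34) = -((2/(1 + (0 + 3)*(3 + 4)))*14 - 6/12)*(-34) = -((2/(1 + 3*7))*14 - 6*1/12)*(-34) = -((2/(1 + 21))*14 - 1/2)*(-34) = -((2/22)*14 - 1/2)*(-34) = -((2*(1/22))*14 - 1/2)*(-34) = -((1/11)*14 - 1/2)*(-34) = -(14/11 - 1/2)*(-34) = -1*17/22*(-34) = -17/22*(-34) = 289/11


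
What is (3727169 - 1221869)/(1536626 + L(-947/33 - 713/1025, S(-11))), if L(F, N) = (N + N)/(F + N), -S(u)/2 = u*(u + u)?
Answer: 5438224646400/3335539711513 ≈ 1.6304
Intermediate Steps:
S(u) = -4*u**2 (S(u) = -2*u*(u + u) = -2*u*2*u = -4*u**2)
L(F, N) = 2*N/(F + N) (L(F, N) = (2*N)/(F + N) = 2*N/(F + N))
(3727169 - 1221869)/(1536626 + L(-947/33 - 713/1025, S(-11))) = (3727169 - 1221869)/(1536626 + 2*(-4*(-11)**2)/((-947/33 - 713/1025) - 4*(-11)**2)) = 2505300/(1536626 + 2*(-4*121)/((-947*1/33 - 713*1/1025) - 4*121)) = 2505300/(1536626 + 2*(-484)/((-947/33 - 713/1025) - 484)) = 2505300/(1536626 + 2*(-484)/(-994204/33825 - 484)) = 2505300/(1536626 + 2*(-484)/(-17365504/33825)) = 2505300/(1536626 + 2*(-484)*(-33825/17365504)) = 2505300/(1536626 + 4092825/2170688) = 2505300/(3335539711513/2170688) = 2505300*(2170688/3335539711513) = 5438224646400/3335539711513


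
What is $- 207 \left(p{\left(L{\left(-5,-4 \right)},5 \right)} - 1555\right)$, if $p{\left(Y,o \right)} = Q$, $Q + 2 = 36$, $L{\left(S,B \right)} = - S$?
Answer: $314847$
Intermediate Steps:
$Q = 34$ ($Q = -2 + 36 = 34$)
$p{\left(Y,o \right)} = 34$
$- 207 \left(p{\left(L{\left(-5,-4 \right)},5 \right)} - 1555\right) = - 207 \left(34 - 1555\right) = \left(-207\right) \left(-1521\right) = 314847$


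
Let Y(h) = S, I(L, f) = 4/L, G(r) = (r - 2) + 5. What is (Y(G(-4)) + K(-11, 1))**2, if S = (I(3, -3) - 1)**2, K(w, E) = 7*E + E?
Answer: 5329/81 ≈ 65.790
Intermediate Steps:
K(w, E) = 8*E
G(r) = 3 + r (G(r) = (-2 + r) + 5 = 3 + r)
S = 1/9 (S = (4/3 - 1)**2 = (1/3)**2 = 1/9 ≈ 0.11111)
Y(h) = 1/9
(Y(G(-4)) + K(-11, 1))**2 = (1/9 + 8*1)**2 = (1/9 + 8)**2 = (73/9)**2 = 5329/81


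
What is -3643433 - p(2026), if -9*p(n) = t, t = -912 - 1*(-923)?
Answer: -32790886/9 ≈ -3.6434e+6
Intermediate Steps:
t = 11 (t = -912 + 923 = 11)
p(n) = -11/9 (p(n) = -⅑*11 = -11/9)
-3643433 - p(2026) = -3643433 - 1*(-11/9) = -3643433 + 11/9 = -32790886/9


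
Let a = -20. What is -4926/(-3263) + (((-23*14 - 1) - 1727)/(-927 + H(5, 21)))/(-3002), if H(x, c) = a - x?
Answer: 7035672977/4662670376 ≈ 1.5089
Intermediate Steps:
H(x, c) = -20 - x
-4926/(-3263) + (((-23*14 - 1) - 1727)/(-927 + H(5, 21)))/(-3002) = -4926/(-3263) + (((-23*14 - 1) - 1727)/(-927 + (-20 - 1*5)))/(-3002) = -4926*(-1/3263) + (((-322 - 1) - 1727)/(-927 + (-20 - 5)))*(-1/3002) = 4926/3263 + ((-323 - 1727)/(-927 - 25))*(-1/3002) = 4926/3263 - 2050/(-952)*(-1/3002) = 4926/3263 - 2050*(-1/952)*(-1/3002) = 4926/3263 + (1025/476)*(-1/3002) = 4926/3263 - 1025/1428952 = 7035672977/4662670376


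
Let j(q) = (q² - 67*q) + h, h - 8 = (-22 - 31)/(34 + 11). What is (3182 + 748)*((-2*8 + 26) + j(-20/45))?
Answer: 4965686/27 ≈ 1.8391e+5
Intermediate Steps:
h = 307/45 (h = 8 + (-22 - 31)/(34 + 11) = 8 - 53/45 = 307/45 ≈ 6.8222)
j(q) = 307/45 + q² - 67*q (j(q) = (q² - 67*q) + 307/45 = 307/45 + q² - 67*q)
(3182 + 748)*((-2*8 + 26) + j(-20/45)) = (3182 + 748)*((-2*8 + 26) + (307/45 + (-20/45)² - (-1340)/45)) = 3930*((-16 + 26) + (307/45 + (-20*1/45)² - (-1340)/45)) = 3930*(10 + (307/45 + (-4/9)² - 67*(-4/9))) = 3930*(10 + (307/45 + 16/81 + 268/9)) = 3930*(10 + 14903/405) = 3930*(18953/405) = 4965686/27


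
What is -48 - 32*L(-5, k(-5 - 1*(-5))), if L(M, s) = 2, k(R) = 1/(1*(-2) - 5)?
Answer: -112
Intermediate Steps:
k(R) = -⅐ (k(R) = 1/(-2 - 5) = 1/(-7) = -⅐)
-48 - 32*L(-5, k(-5 - 1*(-5))) = -48 - 32*2 = -48 - 64 = -112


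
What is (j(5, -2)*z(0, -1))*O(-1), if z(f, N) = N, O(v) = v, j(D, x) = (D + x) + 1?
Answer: 4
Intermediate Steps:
j(D, x) = 1 + D + x
(j(5, -2)*z(0, -1))*O(-1) = ((1 + 5 - 2)*(-1))*(-1) = (4*(-1))*(-1) = -4*(-1) = 4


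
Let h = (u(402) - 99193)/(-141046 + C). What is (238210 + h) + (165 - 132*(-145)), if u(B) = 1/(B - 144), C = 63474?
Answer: 5153821615433/20013576 ≈ 2.5752e+5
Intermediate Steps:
u(B) = 1/(-144 + B)
h = 25591793/20013576 (h = (1/(-144 + 402) - 99193)/(-141046 + 63474) = (1/258 - 99193)/(-77572) = (1/258 - 99193)*(-1/77572) = -25591793/258*(-1/77572) = 25591793/20013576 ≈ 1.2787)
(238210 + h) + (165 - 132*(-145)) = (238210 + 25591793/20013576) + (165 - 132*(-145)) = 4767459530753/20013576 + (165 + 19140) = 4767459530753/20013576 + 19305 = 5153821615433/20013576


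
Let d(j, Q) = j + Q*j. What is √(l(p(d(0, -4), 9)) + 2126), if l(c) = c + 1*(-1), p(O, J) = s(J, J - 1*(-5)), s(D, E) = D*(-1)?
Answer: 46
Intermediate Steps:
s(D, E) = -D
p(O, J) = -J
l(c) = -1 + c (l(c) = c - 1 = -1 + c)
√(l(p(d(0, -4), 9)) + 2126) = √((-1 - 1*9) + 2126) = √((-1 - 9) + 2126) = √(-10 + 2126) = √2116 = 46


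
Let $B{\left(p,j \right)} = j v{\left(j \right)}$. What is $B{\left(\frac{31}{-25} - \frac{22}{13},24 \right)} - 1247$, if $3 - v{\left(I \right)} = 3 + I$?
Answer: $-1823$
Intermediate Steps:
$v{\left(I \right)} = - I$ ($v{\left(I \right)} = 3 - \left(3 + I\right) = - I$)
$B{\left(p,j \right)} = - j^{2}$ ($B{\left(p,j \right)} = j \left(- j\right) = - j^{2}$)
$B{\left(\frac{31}{-25} - \frac{22}{13},24 \right)} - 1247 = - 24^{2} - 1247 = \left(-1\right) 576 - 1247 = -576 - 1247 = -1823$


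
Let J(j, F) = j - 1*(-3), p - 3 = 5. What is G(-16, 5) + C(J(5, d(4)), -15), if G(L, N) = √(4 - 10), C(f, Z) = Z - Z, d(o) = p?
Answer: I*√6 ≈ 2.4495*I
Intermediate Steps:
p = 8 (p = 3 + 5 = 8)
d(o) = 8
J(j, F) = 3 + j (J(j, F) = j + 3 = 3 + j)
C(f, Z) = 0
G(L, N) = I*√6 (G(L, N) = √(-6) = I*√6)
G(-16, 5) + C(J(5, d(4)), -15) = I*√6 + 0 = I*√6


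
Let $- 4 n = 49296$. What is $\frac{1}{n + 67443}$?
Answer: $\frac{1}{55119} \approx 1.8143 \cdot 10^{-5}$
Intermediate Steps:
$n = -12324$ ($n = \left(- \frac{1}{4}\right) 49296 = -12324$)
$\frac{1}{n + 67443} = \frac{1}{-12324 + 67443} = \frac{1}{55119}$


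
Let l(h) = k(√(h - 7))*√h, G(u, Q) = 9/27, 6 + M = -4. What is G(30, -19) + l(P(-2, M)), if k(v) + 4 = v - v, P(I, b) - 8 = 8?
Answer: -47/3 ≈ -15.667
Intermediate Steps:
M = -10 (M = -6 - 4 = -10)
P(I, b) = 16 (P(I, b) = 8 + 8 = 16)
k(v) = -4 (k(v) = -4 + (v - v) = -4 + 0 = -4)
G(u, Q) = ⅓ (G(u, Q) = 9*(1/27) = ⅓)
l(h) = -4*√h
G(30, -19) + l(P(-2, M)) = ⅓ - 4*√16 = ⅓ - 4*4 = ⅓ - 16 = -47/3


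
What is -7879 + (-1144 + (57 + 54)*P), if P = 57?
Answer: -2696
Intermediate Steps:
-7879 + (-1144 + (57 + 54)*P) = -7879 + (-1144 + (57 + 54)*57) = -7879 + (-1144 + 111*57) = -7879 + (-1144 + 6327) = -7879 + 5183 = -2696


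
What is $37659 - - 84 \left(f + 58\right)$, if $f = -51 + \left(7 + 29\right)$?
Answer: $41271$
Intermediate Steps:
$f = -15$ ($f = -51 + 36 = -15$)
$37659 - - 84 \left(f + 58\right) = 37659 - - 84 \left(-15 + 58\right) = 37659 - \left(-84\right) 43 = 37659 - -3612 = 37659 + 3612 = 41271$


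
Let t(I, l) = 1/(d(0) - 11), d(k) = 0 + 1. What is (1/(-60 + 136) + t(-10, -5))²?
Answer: 1089/144400 ≈ 0.0075416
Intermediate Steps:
d(k) = 1
t(I, l) = -⅒ (t(I, l) = 1/(1 - 11) = 1/(-10) = -⅒)
(1/(-60 + 136) + t(-10, -5))² = (1/(-60 + 136) - ⅒)² = (1/76 - ⅒)² = (-33/380)² = 1089/144400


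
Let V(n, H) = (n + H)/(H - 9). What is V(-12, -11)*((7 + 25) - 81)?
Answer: -1127/20 ≈ -56.350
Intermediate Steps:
V(n, H) = (H + n)/(-9 + H)
V(-12, -11)*((7 + 25) - 81) = ((-11 - 12)/(-9 - 11))*((7 + 25) - 81) = (-23/(-20))*(32 - 81) = -1/20*(-23)*(-49) = (23/20)*(-49) = -1127/20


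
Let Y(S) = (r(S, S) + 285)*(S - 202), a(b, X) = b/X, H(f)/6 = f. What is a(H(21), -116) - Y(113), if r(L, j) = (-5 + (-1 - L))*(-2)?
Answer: 2699663/58 ≈ 46546.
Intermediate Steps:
H(f) = 6*f
r(L, j) = 12 + 2*L (r(L, j) = (-6 - L)*(-2) = 12 + 2*L)
Y(S) = (-202 + S)*(297 + 2*S) (Y(S) = ((12 + 2*S) + 285)*(S - 202) = (297 + 2*S)*(-202 + S) = (-202 + S)*(297 + 2*S))
a(H(21), -116) - Y(113) = (6*21)/(-116) - (-59994 - 107*113 + 2*113**2) = 126*(-1/116) - (-59994 - 12091 + 2*12769) = -63/58 - (-59994 - 12091 + 25538) = -63/58 - 1*(-46547) = -63/58 + 46547 = 2699663/58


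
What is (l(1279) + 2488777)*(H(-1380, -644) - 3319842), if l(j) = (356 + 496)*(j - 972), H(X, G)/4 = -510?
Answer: -9136308261762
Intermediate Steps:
H(X, G) = -2040 (H(X, G) = 4*(-510) = -2040)
l(j) = -828144 + 852*j (l(j) = 852*(-972 + j) = -828144 + 852*j)
(l(1279) + 2488777)*(H(-1380, -644) - 3319842) = ((-828144 + 852*1279) + 2488777)*(-2040 - 3319842) = ((-828144 + 1089708) + 2488777)*(-3321882) = (261564 + 2488777)*(-3321882) = 2750341*(-3321882) = -9136308261762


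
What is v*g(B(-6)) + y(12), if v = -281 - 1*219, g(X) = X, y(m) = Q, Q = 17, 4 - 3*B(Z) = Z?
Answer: -4949/3 ≈ -1649.7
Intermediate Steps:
B(Z) = 4/3 - Z/3
y(m) = 17
v = -500 (v = -281 - 219 = -500)
v*g(B(-6)) + y(12) = -500*(4/3 - ⅓*(-6)) + 17 = -500*(4/3 + 2) + 17 = -500*10/3 + 17 = -5000/3 + 17 = -4949/3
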